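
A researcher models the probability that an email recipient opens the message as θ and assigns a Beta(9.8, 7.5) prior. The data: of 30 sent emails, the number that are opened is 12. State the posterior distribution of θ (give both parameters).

Posterior: Beta(21.8, 25.5)

Observing 12 successes and 18 failures updates Beta(9.8, 7.5) by adding the success and failure counts to the two shape parameters: α = 9.8+12 = 21.8, β = 7.5+18 = 25.5.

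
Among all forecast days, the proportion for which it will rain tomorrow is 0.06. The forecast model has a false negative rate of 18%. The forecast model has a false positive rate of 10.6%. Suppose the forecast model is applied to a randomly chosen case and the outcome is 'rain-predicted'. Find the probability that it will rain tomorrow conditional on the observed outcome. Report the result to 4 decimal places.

P(H | E) ≈ 0.3306

Let H be the event that it will rain tomorrow. P(H) = 0.06, so P(¬H) = 0.94. With E the 'rain-predicted' result, P(E|H) = 0.82 and P(E|¬H) = 0.106.
P(E) = 0.82·0.06 + 0.106·0.94 = 0.049200 + 0.099640 = 0.14884.
By Bayes' theorem, P(H|E) = 0.049200 / 0.14884 = 0.3306.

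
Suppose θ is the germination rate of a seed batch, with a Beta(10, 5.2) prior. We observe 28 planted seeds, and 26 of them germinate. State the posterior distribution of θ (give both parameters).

Posterior: Beta(36, 7.2)

The binomial likelihood is conjugate to the Beta prior: with 26 successes and 2 failures, the posterior is Beta(10+26, 5.2+2) = Beta(36, 7.2).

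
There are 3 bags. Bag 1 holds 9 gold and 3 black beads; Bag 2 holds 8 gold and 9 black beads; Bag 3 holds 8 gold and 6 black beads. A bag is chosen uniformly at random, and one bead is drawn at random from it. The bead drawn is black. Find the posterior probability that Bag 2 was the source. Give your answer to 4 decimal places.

P(black|Bag 1) = 0.25; P(black|Bag 2) = 0.5294; P(black|Bag 3) = 0.4286.
Prior × likelihood for each source: 0.333333·0.25=0.08333, 0.333333·0.5294=0.1765, 0.333333·0.4286=0.1429. Summing gives P(black) = 0.40266.
P(Bag 2 | black) = 0.1765 / 0.40266 = 0.4383.

Posterior probability ≈ 0.4383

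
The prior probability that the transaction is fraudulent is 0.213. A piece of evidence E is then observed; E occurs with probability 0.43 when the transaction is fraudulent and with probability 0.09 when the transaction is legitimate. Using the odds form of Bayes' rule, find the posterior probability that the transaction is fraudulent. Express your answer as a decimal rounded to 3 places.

Posterior probability ≈ 0.564

Prior odds = 0.213/(1−0.213) = 0.27065. In log-odds, ln(0.27065) = -1.3069.
Add log likelihood ratio: ln(4.7778) = 1.5640.
Posterior log-odds = 0.25704, so posterior odds = exp(0.25704) = 1.2931. Converting, P(H|E) = 1.2931/2.2931 = 0.564.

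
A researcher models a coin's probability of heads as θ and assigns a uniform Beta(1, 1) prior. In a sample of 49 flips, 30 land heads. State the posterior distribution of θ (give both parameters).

Posterior: Beta(31, 20)

Observing 30 successes and 19 failures updates Beta(1, 1) by adding the success and failure counts to the two shape parameters: α = 1+30 = 31, β = 1+19 = 20.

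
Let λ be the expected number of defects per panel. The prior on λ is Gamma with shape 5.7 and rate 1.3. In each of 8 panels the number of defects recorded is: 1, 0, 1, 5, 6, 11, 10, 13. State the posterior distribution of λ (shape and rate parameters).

The Poisson likelihood adds the total count to the shape and the number of exposure periods to the rate. Here ∑xᵢ = 47 and n = 8, so shape 5.7→52.7 and rate 1.3→9.3.

Posterior: Gamma(shape=52.7, rate=9.3)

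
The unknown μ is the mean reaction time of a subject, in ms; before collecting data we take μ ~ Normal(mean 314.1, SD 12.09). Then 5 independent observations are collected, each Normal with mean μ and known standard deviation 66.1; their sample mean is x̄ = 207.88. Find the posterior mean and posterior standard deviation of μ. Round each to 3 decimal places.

Posterior mean ≈ 298.879; posterior SD ≈ 11.190

With known σ, the Normal prior is conjugate. Weight on the data is w = (n/σ²)/(n/σ² + 1/τ₀²) = 0.00114437/(0.00114437+0.00684144) = 0.14330.
Posterior mean = w·x̄ + (1−w)·μ₀ = 0.14330·207.88 + 0.85670·314.1 = 298.879. Posterior variance = 1/(0.00114437+0.00684144) = 125.222, so SD = 11.190.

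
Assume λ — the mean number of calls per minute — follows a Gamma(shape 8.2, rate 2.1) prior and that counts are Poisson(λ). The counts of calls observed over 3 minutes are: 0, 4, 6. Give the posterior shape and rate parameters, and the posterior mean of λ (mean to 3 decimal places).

Posterior: Gamma(shape=18.2, rate=5.1); mean ≈ 3.569

The Poisson likelihood adds the total count to the shape and the number of exposure periods to the rate. Here ∑xᵢ = 10 and n = 3, so shape 8.2→18.2 and rate 2.1→5.1.
Posterior mean = shape/rate = 18.2/5.1 = 3.569.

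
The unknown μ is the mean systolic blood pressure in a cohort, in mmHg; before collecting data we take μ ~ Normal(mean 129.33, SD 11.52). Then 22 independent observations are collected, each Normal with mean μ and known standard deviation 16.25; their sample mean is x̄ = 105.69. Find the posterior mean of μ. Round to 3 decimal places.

Prior precision 1/τ₀² = 1/11.52² = 0.00753520; data precision n/σ² = 22/16.25² = 0.0833136.
Posterior precision = 0.00753520 + 0.0833136 = 0.0908488.
Posterior mean = (0.00753520·129.33 + 0.0833136·105.69) / 0.0908488 = 107.651.

Posterior mean ≈ 107.651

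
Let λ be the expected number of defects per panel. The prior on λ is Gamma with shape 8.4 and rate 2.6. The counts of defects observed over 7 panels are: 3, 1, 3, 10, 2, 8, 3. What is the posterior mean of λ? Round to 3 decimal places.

Posterior mean ≈ 4.000

Total count ∑xᵢ = 30 over n = 7 panels.
Gamma is conjugate to the Poisson likelihood: posterior is Gamma(shape = 8.4+30 = 38.4, rate = 2.6+7 = 9.6).
Posterior mean = shape/rate = 38.4/9.6 = 4.000.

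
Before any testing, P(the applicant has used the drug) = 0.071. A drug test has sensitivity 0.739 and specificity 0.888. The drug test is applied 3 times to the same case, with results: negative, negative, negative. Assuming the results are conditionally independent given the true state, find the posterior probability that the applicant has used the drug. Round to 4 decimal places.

Let H be the event that the applicant has used the drug; start with P(H) = 0.071. P('positive'|H) = 0.739, P('positive'|¬H) = 0.112.
Update on result 1 ('negative'): P(H) ← 0.261·0.0710 / (0.261·0.0710 + 0.888·0.9290) = 0.018531/0.84348 = 0.0220.
Update on result 2 ('negative'): P(H) ← 0.261·0.0220 / (0.261·0.0220 + 0.888·0.9780) = 0.0057341/0.87423 = 0.0066.
Update on result 3 ('negative'): P(H) ← 0.261·0.0066 / (0.261·0.0066 + 0.888·0.9934) = 0.0017119/0.88389 = 0.0019.

Posterior P(H) ≈ 0.0019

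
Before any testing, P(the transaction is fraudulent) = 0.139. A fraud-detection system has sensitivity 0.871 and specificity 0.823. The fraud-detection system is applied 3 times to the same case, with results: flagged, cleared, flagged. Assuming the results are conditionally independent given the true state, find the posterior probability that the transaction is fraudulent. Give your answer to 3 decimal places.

Let H be the event that the transaction is fraudulent; start with P(H) = 0.139. P('flagged'|H) = 0.871, P('flagged'|¬H) = 0.177.
Update on result 1 ('flagged'): P(H) ← 0.871·0.1390 / (0.871·0.1390 + 0.177·0.8610) = 0.12107/0.27347 = 0.4427.
Update on result 2 ('cleared'): P(H) ← 0.129·0.4427 / (0.129·0.4427 + 0.823·0.5573) = 0.057111/0.51575 = 0.1107.
Update on result 3 ('flagged'): P(H) ← 0.871·0.1107 / (0.871·0.1107 + 0.177·0.8893) = 0.096449/0.25385 = 0.3799.

Posterior P(H) ≈ 0.380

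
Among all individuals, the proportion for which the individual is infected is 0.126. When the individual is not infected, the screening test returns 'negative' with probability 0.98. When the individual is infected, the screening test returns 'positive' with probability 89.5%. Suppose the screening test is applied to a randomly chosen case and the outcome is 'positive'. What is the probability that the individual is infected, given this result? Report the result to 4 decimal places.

P(H | E) ≈ 0.8658

Write H for 'the individual is infected'. Prior odds H:¬H = 0.126/0.874 = 0.14416. For the 'positive' outcome, the likelihood ratio is 0.895/0.02 = 44.750.
Posterior odds = 0.14416 × 44.750 = 6.4514, so P(H|E) = 6.4514/(1+6.4514) = 0.8658.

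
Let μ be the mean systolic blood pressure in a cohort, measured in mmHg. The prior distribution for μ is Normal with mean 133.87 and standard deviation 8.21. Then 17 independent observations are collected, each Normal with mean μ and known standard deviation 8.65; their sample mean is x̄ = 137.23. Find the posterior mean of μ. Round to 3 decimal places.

Prior precision 1/τ₀² = 1/8.21² = 0.0148359; data precision n/σ² = 17/8.65² = 0.227204.
Posterior precision = 0.0148359 + 0.227204 = 0.242040.
Posterior mean = (0.0148359·133.87 + 0.227204·137.23) / 0.242040 = 137.024.

Posterior mean ≈ 137.024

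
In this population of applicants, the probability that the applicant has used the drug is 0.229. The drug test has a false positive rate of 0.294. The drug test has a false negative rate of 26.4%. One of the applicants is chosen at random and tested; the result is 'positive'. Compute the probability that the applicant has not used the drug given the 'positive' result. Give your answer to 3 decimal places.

Let H be the event that the applicant has used the drug. P(H) = 0.229, so P(¬H) = 0.771. With E the 'positive' result, P(E|H) = 0.736 and P(E|¬H) = 0.294.
P(E) = 0.736·0.229 + 0.294·0.771 = 0.16854 + 0.22667 = 0.39522.
By Bayes' theorem, P(H|E) = 0.16854 / 0.39522 = 0.426. Hence P(¬H|E) = 1 − 0.426 = 0.574.

P(¬H | E) ≈ 0.574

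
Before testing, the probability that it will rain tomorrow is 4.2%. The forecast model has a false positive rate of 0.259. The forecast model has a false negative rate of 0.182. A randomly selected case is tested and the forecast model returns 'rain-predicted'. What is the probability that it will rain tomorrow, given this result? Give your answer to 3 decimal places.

P(H | E) ≈ 0.122

Let H be the event that it will rain tomorrow. P(H) = 0.042, so P(¬H) = 0.958. With E the 'rain-predicted' result, P(E|H) = 0.818 and P(E|¬H) = 0.259.
P(E) = 0.818·0.042 + 0.259·0.958 = 0.034356 + 0.24812 = 0.28248.
By Bayes' theorem, P(H|E) = 0.034356 / 0.28248 = 0.122.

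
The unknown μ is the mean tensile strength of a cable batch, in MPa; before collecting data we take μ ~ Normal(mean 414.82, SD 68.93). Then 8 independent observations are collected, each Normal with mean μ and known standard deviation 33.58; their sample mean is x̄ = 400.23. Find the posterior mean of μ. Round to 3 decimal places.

Posterior mean ≈ 400.650

Prior precision 1/τ₀² = 1/68.93² = 0.00021047; data precision n/σ² = 8/33.58² = 0.00709461.
Posterior precision = 0.00021047 + 0.00709461 = 0.00730508.
Posterior mean = (0.00021047·414.82 + 0.00709461·400.23) / 0.00730508 = 400.650.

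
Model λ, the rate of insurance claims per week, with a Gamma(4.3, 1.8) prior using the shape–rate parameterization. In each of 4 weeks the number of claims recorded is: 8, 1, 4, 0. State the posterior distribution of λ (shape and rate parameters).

Total count ∑xᵢ = 13 over n = 4 weeks.
Gamma is conjugate to the Poisson likelihood: posterior is Gamma(shape = 4.3+13 = 17.3, rate = 1.8+4 = 5.8).

Posterior: Gamma(shape=17.3, rate=5.8)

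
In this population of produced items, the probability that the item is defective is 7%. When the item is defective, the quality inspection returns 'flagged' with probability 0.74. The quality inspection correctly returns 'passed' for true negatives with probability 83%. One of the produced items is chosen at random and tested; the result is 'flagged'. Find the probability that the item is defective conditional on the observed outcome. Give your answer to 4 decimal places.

Write H for 'the item is defective'. Prior odds H:¬H = 0.07/0.93 = 0.075269. For the 'flagged' outcome, the likelihood ratio is 0.74/0.17 = 4.3529.
Posterior odds = 0.075269 × 4.3529 = 0.32764, so P(H|E) = 0.32764/(1+0.32764) = 0.2468.

P(H | E) ≈ 0.2468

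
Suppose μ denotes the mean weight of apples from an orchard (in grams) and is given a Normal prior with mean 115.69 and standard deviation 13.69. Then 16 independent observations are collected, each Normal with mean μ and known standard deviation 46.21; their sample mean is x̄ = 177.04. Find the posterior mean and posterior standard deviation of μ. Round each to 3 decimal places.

With known σ, the Normal prior is conjugate. Weight on the data is w = (n/σ²)/(n/σ² + 1/τ₀²) = 0.00749287/(0.00749287+0.00533572) = 0.58408.
Posterior mean = w·x̄ + (1−w)·μ₀ = 0.58408·177.04 + 0.41592·115.69 = 151.523. Posterior variance = 1/(0.00749287+0.00533572) = 77.9509, so SD = 8.829.

Posterior mean ≈ 151.523; posterior SD ≈ 8.829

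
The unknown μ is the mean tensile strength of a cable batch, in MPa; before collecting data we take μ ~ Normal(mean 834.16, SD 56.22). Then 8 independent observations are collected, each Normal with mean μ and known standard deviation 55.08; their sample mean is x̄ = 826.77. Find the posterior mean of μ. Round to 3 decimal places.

Posterior mean ≈ 827.562

With known σ, the Normal prior is conjugate. Weight on the data is w = (n/σ²)/(n/σ² + 1/τ₀²) = 0.00263695/(0.00263695+0.00031639) = 0.89287.
Posterior mean = w·x̄ + (1−w)·μ₀ = 0.89287·826.77 + 0.10713·834.16 = 827.562.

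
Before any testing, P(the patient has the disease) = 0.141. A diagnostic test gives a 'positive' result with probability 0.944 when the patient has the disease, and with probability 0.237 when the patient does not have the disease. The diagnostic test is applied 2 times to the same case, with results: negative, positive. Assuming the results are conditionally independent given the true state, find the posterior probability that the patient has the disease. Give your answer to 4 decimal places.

Posterior P(H) ≈ 0.0458

Let H be the event that the patient has the disease; start with P(H) = 0.141. P('positive'|H) = 0.944, P('positive'|¬H) = 0.237.
Update on result 1 ('negative'): P(H) ← 0.056·0.1410 / (0.056·0.1410 + 0.763·0.8590) = 0.0078960/0.66331 = 0.0119.
Update on result 2 ('positive'): P(H) ← 0.944·0.0119 / (0.944·0.0119 + 0.237·0.9881) = 0.011237/0.24542 = 0.0458.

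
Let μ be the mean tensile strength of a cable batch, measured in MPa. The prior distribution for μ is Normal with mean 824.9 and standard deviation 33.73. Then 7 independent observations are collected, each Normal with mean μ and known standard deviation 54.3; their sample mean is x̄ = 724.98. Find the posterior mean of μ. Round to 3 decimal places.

Posterior mean ≈ 751.978

With known σ, the Normal prior is conjugate. Weight on the data is w = (n/σ²)/(n/σ² + 1/τ₀²) = 0.00237410/(0.00237410+0.00087896) = 0.72981.
Posterior mean = w·x̄ + (1−w)·μ₀ = 0.72981·724.98 + 0.27019·824.9 = 751.978.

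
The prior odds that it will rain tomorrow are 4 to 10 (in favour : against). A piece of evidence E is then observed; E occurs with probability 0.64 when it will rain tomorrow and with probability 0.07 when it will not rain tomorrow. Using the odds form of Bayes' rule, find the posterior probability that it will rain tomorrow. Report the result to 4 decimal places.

Prior odds = 4/10 = 0.40000. In log-odds, ln(0.40000) = -0.91629.
Add log likelihood ratio: ln(9.1429) = 2.2130.
Posterior log-odds = 1.2967, so posterior odds = exp(1.2967) = 3.6571. Converting, P(H|E) = 3.6571/4.6571 = 0.7853.

Posterior probability ≈ 0.7853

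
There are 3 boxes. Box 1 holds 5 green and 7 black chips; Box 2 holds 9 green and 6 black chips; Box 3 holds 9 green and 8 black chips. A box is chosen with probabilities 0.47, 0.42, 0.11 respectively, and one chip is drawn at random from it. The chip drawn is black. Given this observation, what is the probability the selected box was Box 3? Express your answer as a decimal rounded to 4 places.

Tabulate prior·likelihood by source: [1] prior 0.47, lik 0.5833, product 0.2742; [2] prior 0.42, lik 0.4, product 0.1680; [3] prior 0.11, lik 0.4706, product 0.05176.
Normalizing constant = 0.49393; the posterior for Box 3 is its product over the sum, 0.05176/0.49393 = 0.1048.

Posterior probability ≈ 0.1048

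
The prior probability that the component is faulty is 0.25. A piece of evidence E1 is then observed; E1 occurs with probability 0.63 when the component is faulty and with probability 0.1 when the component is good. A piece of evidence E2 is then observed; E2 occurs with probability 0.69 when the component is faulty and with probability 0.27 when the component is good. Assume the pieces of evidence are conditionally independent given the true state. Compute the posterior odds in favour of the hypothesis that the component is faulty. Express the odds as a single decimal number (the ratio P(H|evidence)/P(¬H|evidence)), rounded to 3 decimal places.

Posterior odds ≈ 5.367

Prior odds = 0.25/(1−0.25) = 0.33333. In log-odds, ln(0.33333) = -1.0986.
Add log likelihood ratios: ln(6.3000) + ln(2.5556) = 2.7788.
Posterior log-odds = 1.6802, so posterior odds = exp(1.6802) = 5.3667.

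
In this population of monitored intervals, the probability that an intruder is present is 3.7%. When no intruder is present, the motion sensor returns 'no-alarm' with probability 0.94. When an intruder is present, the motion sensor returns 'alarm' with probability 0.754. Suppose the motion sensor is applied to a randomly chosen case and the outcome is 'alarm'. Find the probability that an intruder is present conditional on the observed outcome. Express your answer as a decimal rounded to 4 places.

P(H | E) ≈ 0.3256

Let H be the event that an intruder is present. P(H) = 0.037, so P(¬H) = 0.963. With E the 'alarm' result, P(E|H) = 0.754 and P(E|¬H) = 0.06.
P(E) = 0.754·0.037 + 0.06·0.963 = 0.027898 + 0.057780 = 0.085678.
By Bayes' theorem, P(H|E) = 0.027898 / 0.085678 = 0.3256.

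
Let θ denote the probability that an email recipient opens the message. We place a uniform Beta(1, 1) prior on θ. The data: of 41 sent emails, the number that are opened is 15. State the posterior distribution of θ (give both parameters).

Posterior: Beta(16, 27)

The binomial likelihood is conjugate to the Beta prior: with 15 successes and 26 failures, the posterior is Beta(1+15, 1+26) = Beta(16, 27).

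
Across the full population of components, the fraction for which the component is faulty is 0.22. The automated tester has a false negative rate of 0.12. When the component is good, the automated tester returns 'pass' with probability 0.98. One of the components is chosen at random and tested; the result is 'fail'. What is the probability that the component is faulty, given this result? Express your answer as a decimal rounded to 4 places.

P(H | E) ≈ 0.9254

Let H be the event that the component is faulty. P(H) = 0.22, so P(¬H) = 0.78. With E the 'fail' result, P(E|H) = 0.88 and P(E|¬H) = 0.02.
P(E) = 0.88·0.22 + 0.02·0.78 = 0.19360 + 0.015600 = 0.20920.
By Bayes' theorem, P(H|E) = 0.19360 / 0.20920 = 0.9254.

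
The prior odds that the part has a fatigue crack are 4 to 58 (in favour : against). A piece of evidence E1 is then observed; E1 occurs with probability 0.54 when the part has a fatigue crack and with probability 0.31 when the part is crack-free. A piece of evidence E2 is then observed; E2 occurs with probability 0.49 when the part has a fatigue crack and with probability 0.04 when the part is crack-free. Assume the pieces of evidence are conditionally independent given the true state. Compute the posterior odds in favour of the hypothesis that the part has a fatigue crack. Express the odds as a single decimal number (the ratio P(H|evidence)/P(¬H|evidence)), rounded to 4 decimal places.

Prior odds = 4/58 = 0.068966. In log-odds, ln(0.068966) = -2.6741.
Add log likelihood ratios: ln(1.7419) + ln(12.250) = 3.0605.
Posterior log-odds = 0.38637, so posterior odds = exp(0.38637) = 1.4716.

Posterior odds ≈ 1.4716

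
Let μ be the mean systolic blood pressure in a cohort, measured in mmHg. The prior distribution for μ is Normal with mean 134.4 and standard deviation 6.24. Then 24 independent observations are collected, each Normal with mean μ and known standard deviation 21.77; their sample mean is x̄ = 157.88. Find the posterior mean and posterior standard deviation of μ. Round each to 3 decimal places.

With known σ, the Normal prior is conjugate. Weight on the data is w = (n/σ²)/(n/σ² + 1/τ₀²) = 0.0506401/(0.0506401+0.0256821) = 0.66350.
Posterior mean = w·x̄ + (1−w)·μ₀ = 0.66350·157.88 + 0.33650·134.4 = 149.979. Posterior variance = 1/(0.0506401+0.0256821) = 13.1023, so SD = 3.620.

Posterior mean ≈ 149.979; posterior SD ≈ 3.620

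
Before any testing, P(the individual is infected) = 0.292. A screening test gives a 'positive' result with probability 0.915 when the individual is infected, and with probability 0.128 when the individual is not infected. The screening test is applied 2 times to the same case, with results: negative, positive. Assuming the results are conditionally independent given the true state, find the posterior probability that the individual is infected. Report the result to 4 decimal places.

With H the event that the individual is infected, the joint likelihood of the observed sequence is P(data|H) = 0.085·0.915 = 0.077775 and P(data|¬H) = 0.872·0.128 = 0.11162.
Bayes: P(H|data) = 0.292·0.077775 / (0.292·0.077775 + 0.708·0.11162) = 0.022710/0.10173 = 0.2232.

Posterior P(H) ≈ 0.2232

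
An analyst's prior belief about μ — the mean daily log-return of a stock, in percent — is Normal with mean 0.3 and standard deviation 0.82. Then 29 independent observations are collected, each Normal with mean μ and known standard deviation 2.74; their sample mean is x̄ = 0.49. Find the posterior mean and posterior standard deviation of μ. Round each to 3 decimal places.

With known σ, the Normal prior is conjugate. Weight on the data is w = (n/σ²)/(n/σ² + 1/τ₀²) = 3.86275/(3.86275+1.48721) = 0.72201.
Posterior mean = w·x̄ + (1−w)·μ₀ = 0.72201·0.49 + 0.27799·0.3 = 0.437. Posterior variance = 1/(3.86275+1.48721) = 0.186917, so SD = 0.432.

Posterior mean ≈ 0.437; posterior SD ≈ 0.432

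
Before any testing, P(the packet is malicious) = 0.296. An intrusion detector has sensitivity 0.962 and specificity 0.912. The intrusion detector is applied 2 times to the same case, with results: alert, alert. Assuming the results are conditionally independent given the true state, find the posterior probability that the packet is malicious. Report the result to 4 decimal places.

With H the event that the packet is malicious, the joint likelihood of the observed sequence is P(data|H) = 0.962·0.962 = 0.92544 and P(data|¬H) = 0.088·0.088 = 0.0077440.
Bayes: P(H|data) = 0.296·0.92544 / (0.296·0.92544 + 0.704·0.0077440) = 0.27393/0.27938 = 0.9805.

Posterior P(H) ≈ 0.9805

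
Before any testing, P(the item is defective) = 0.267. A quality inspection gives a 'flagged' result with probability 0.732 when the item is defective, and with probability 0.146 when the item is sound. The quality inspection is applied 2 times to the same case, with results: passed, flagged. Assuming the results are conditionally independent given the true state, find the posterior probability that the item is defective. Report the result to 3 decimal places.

Let H be the event that the item is defective; start with P(H) = 0.267. P('flagged'|H) = 0.732, P('flagged'|¬H) = 0.146.
Update on result 1 ('passed'): P(H) ← 0.268·0.2670 / (0.268·0.2670 + 0.854·0.7330) = 0.071556/0.69754 = 0.1026.
Update on result 2 ('flagged'): P(H) ← 0.732·0.1026 / (0.732·0.1026 + 0.146·0.8974) = 0.075091/0.20611 = 0.3643.

Posterior P(H) ≈ 0.364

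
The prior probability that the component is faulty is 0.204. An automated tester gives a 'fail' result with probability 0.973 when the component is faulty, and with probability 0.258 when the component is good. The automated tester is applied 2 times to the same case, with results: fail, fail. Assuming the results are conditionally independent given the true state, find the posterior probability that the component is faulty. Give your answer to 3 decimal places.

Let H be the event that the component is faulty; start with P(H) = 0.204. P('fail'|H) = 0.973, P('fail'|¬H) = 0.258.
Update on result 1 ('fail'): P(H) ← 0.973·0.2040 / (0.973·0.2040 + 0.258·0.7960) = 0.19849/0.40386 = 0.4915.
Update on result 2 ('fail'): P(H) ← 0.973·0.4915 / (0.973·0.4915 + 0.258·0.5085) = 0.47822/0.60941 = 0.7847.

Posterior P(H) ≈ 0.785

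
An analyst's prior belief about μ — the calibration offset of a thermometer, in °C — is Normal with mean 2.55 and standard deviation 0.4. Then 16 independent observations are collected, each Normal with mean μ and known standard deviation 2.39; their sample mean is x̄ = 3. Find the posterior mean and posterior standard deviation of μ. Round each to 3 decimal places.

Prior precision 1/τ₀² = 1/0.4² = 6.25000; data precision n/σ² = 16/2.39² = 2.80107.
Posterior precision = 6.25000 + 2.80107 = 9.05107, giving posterior SD = 1/√9.05107 = 0.332.
Posterior mean = (6.25000·2.55 + 2.80107·3) / 9.05107 = 2.689.

Posterior mean ≈ 2.689; posterior SD ≈ 0.332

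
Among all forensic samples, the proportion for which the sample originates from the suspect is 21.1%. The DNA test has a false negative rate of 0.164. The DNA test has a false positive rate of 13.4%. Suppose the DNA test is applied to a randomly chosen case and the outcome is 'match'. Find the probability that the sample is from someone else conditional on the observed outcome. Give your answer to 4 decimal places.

P(¬H | E) ≈ 0.3748

Let H be the event that the sample originates from the suspect. P(H) = 0.211, so P(¬H) = 0.789. With E the 'match' result, P(E|H) = 0.836 and P(E|¬H) = 0.134.
P(E) = 0.836·0.211 + 0.134·0.789 = 0.17640 + 0.10573 = 0.28212.
By Bayes' theorem, P(H|E) = 0.17640 / 0.28212 = 0.6252. Hence P(¬H|E) = 1 − 0.6252 = 0.3748.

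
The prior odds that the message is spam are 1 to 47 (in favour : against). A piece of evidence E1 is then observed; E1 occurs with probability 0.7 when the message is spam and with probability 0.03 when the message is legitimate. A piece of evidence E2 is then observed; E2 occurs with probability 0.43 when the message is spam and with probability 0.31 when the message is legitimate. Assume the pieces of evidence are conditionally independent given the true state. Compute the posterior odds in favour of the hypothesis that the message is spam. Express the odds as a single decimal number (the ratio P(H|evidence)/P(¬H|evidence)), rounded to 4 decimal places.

Posterior odds ≈ 0.6886

Prior odds = 1/47 = 0.021277.
Likelihood ratio for E1 = 0.7/0.03 = 23.333.
Likelihood ratio for E2 = 0.43/0.31 = 1.3871.
Posterior odds = prior odds × LR₁ × LR₂ = 0.68863.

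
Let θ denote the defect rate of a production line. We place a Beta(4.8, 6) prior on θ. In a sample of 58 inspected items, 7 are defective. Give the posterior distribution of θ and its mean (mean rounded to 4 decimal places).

Posterior: Beta(11.8, 57); mean ≈ 0.1715

Observing 7 successes and 51 failures updates Beta(4.8, 6) by adding the success and failure counts to the two shape parameters: α = 4.8+7 = 11.8, β = 6+51 = 57.
E[θ | data] = 11.8/(11.8+57) = 0.1715.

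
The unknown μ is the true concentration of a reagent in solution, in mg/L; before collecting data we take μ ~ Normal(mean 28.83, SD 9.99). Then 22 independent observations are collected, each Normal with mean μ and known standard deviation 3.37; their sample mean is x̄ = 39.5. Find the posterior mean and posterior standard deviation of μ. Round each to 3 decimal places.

Posterior mean ≈ 39.445; posterior SD ≈ 0.717

Prior precision 1/τ₀² = 1/9.99² = 0.0100200; data precision n/σ² = 22/3.37² = 1.93715.
Posterior precision = 0.0100200 + 1.93715 = 1.94717, giving posterior SD = 1/√1.94717 = 0.717.
Posterior mean = (0.0100200·28.83 + 1.93715·39.5) / 1.94717 = 39.445.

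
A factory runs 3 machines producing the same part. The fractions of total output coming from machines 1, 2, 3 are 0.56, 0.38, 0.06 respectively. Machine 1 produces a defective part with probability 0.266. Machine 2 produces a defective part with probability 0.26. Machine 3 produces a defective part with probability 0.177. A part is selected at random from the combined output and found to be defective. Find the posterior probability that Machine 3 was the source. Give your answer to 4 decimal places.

Posterior probability ≈ 0.0411

Tabulate prior·likelihood by source: [1] prior 0.56, lik 0.266, product 0.1490; [2] prior 0.38, lik 0.26, product 0.09880; [3] prior 0.06, lik 0.177, product 0.01062.
Normalizing constant = 0.25838; the posterior for Machine 3 is its product over the sum, 0.01062/0.25838 = 0.0411.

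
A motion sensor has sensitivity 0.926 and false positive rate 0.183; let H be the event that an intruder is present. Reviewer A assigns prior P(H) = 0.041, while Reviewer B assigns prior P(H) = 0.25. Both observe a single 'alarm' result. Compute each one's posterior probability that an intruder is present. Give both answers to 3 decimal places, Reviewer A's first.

Reviewer A: 0.178; Reviewer B: 0.628

P('+'|H) = 0.926, P('+'|¬H) = 0.183.
Reviewer A: numerator 0.926·0.041 = 0.037966; evidence = 0.037966+0.183·0.959 = 0.21346; posterior = 0.178.
Reviewer B: numerator 0.926·0.25 = 0.23150; evidence = 0.23150+0.183·0.75 = 0.36875; posterior = 0.628.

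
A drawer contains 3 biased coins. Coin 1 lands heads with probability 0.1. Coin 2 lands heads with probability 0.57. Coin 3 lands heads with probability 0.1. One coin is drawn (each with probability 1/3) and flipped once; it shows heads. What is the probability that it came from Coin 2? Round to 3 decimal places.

Tabulate prior·likelihood by source: [1] prior 0.333333, lik 0.1, product 0.03333; [2] prior 0.333333, lik 0.57, product 0.1900; [3] prior 0.333333, lik 0.1, product 0.03333.
Normalizing constant = 0.25667; the posterior for Coin 2 is its product over the sum, 0.1900/0.25667 = 0.740.

Posterior probability ≈ 0.740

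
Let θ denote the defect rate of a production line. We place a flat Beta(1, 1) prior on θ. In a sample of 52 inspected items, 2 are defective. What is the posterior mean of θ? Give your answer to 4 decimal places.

Posterior mean ≈ 0.0556

The binomial likelihood is conjugate to the Beta prior: with 2 successes and 50 failures, the posterior is Beta(1+2, 1+50) = Beta(3, 51).
E[θ | data] = 3/(3+51) = 0.0556.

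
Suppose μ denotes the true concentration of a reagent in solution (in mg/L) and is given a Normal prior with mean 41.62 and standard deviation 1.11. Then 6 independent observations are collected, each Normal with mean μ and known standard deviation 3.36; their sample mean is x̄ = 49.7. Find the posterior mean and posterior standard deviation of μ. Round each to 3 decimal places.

Posterior mean ≈ 44.817; posterior SD ≈ 0.863

With known σ, the Normal prior is conjugate. Weight on the data is w = (n/σ²)/(n/σ² + 1/τ₀²) = 0.531463/(0.531463+0.811622) = 0.39570.
Posterior mean = w·x̄ + (1−w)·μ₀ = 0.39570·49.7 + 0.60430·41.62 = 44.817. Posterior variance = 1/(0.531463+0.811622) = 0.744555, so SD = 0.863.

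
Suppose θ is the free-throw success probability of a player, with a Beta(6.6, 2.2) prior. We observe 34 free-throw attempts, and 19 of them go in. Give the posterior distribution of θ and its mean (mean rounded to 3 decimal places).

Observing 19 successes and 15 failures updates Beta(6.6, 2.2) by adding the success and failure counts to the two shape parameters: α = 6.6+19 = 25.6, β = 2.2+15 = 17.2.
E[θ | data] = 25.6/(25.6+17.2) = 0.598.

Posterior: Beta(25.6, 17.2); mean ≈ 0.598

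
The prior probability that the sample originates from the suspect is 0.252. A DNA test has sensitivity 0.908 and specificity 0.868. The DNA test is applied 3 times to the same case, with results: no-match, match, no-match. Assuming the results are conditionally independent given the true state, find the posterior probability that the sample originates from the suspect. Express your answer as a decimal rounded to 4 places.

With H the event that the sample originates from the suspect, the joint likelihood of the observed sequence is P(data|H) = 0.092·0.908·0.092 = 0.0076853 and P(data|¬H) = 0.868·0.132·0.868 = 0.099452.
Bayes: P(H|data) = 0.252·0.0076853 / (0.252·0.0076853 + 0.748·0.099452) = 0.0019367/0.076327 = 0.0254.

Posterior P(H) ≈ 0.0254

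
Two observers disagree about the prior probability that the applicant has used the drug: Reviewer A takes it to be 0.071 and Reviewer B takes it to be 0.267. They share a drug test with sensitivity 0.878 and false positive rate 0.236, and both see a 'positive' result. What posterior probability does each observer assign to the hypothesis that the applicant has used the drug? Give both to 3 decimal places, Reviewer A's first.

The likelihood ratio for a 'positive' result is 0.878/0.236 = 3.7203.
Reviewer A: prior odds 0.071/0.929 = 0.076426; posterior odds 0.28433; posterior probability 0.221.
Reviewer B: prior odds 0.267/0.733 = 0.36426; posterior odds 1.3552; posterior probability 0.575.

Reviewer A: 0.221; Reviewer B: 0.575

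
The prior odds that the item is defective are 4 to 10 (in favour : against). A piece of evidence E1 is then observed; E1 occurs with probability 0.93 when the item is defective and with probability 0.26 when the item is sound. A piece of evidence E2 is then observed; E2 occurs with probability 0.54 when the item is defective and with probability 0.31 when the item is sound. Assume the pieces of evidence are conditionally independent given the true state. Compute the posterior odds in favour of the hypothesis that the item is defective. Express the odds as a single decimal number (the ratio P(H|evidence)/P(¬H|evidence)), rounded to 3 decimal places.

Posterior odds ≈ 2.492

Prior odds = 4/10 = 0.40000.
Likelihood ratio for E1 = 0.93/0.26 = 3.5769.
Likelihood ratio for E2 = 0.54/0.31 = 1.7419.
Posterior odds = prior odds × LR₁ × LR₂ = 2.4923.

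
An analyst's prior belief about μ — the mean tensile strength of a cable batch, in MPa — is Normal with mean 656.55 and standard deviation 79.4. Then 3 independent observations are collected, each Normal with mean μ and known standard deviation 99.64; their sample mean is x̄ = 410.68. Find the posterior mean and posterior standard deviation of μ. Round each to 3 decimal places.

Posterior mean ≈ 495.317; posterior SD ≈ 46.585

With known σ, the Normal prior is conjugate. Weight on the data is w = (n/σ²)/(n/σ² + 1/τ₀²) = 0.00030217/(0.00030217+0.00015862) = 0.65577.
Posterior mean = w·x̄ + (1−w)·μ₀ = 0.65577·410.68 + 0.34423·656.55 = 495.317. Posterior variance = 1/(0.00030217+0.00015862) = 2170.18, so SD = 46.585.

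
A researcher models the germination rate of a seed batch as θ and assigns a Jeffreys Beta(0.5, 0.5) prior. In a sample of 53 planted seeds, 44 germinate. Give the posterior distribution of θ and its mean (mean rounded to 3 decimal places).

Observing 44 successes and 9 failures updates Beta(0.5, 0.5) by adding the success and failure counts to the two shape parameters: α = 0.5+44 = 44.5, β = 0.5+9 = 9.5.
E[θ | data] = 44.5/(44.5+9.5) = 0.824.

Posterior: Beta(44.5, 9.5); mean ≈ 0.824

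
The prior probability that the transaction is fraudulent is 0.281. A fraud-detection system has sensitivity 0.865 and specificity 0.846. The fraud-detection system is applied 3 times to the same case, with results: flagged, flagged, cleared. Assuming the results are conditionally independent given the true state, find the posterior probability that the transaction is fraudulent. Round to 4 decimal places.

Posterior P(H) ≈ 0.6630

With H the event that the transaction is fraudulent, the joint likelihood of the observed sequence is P(data|H) = 0.865·0.865·0.135 = 0.10101 and P(data|¬H) = 0.154·0.154·0.846 = 0.020064.
Bayes: P(H|data) = 0.281·0.10101 / (0.281·0.10101 + 0.719·0.020064) = 0.028384/0.042810 = 0.6630.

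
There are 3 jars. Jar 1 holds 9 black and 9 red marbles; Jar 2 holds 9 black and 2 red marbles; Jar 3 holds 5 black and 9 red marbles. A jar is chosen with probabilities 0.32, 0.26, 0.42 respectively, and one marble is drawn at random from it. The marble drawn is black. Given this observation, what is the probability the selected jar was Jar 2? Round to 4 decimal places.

P(black|Jar 1) = 0.5; P(black|Jar 2) = 0.8182; P(black|Jar 3) = 0.3571.
Prior × likelihood for each source: 0.32·0.5=0.1600, 0.26·0.8182=0.2127, 0.42·0.3571=0.1500. Summing gives P(black) = 0.52273.
P(Jar 2 | black) = 0.2127 / 0.52273 = 0.4070.

Posterior probability ≈ 0.4070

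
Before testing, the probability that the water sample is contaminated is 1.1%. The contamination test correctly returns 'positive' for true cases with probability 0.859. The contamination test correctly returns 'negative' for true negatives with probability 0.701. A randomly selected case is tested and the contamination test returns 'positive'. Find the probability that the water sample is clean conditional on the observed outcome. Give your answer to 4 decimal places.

P(¬H | E) ≈ 0.9690

Write H for 'the water sample is contaminated'. Prior odds H:¬H = 0.011/0.989 = 0.011122. For the 'positive' outcome, the likelihood ratio is 0.859/0.299 = 2.8729.
Posterior odds = 0.011122 × 2.8729 = 0.031953, so P(H|E) = 0.031953/(1+0.031953) = 0.0310. Then P(¬H|E) = 1 − 0.0310 = 0.9690.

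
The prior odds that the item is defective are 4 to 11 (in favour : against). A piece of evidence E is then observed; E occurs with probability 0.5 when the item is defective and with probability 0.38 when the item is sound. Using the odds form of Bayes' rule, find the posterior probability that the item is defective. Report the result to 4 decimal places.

Posterior probability ≈ 0.3236

Prior odds = 4/11 = 0.36364. In log-odds, ln(0.36364) = -1.0116.
Add log likelihood ratio: ln(1.3158) = 0.27444.
Posterior log-odds = -0.73716, so posterior odds = exp(-0.73716) = 0.47847. Converting, P(H|E) = 0.47847/1.4785 = 0.3236.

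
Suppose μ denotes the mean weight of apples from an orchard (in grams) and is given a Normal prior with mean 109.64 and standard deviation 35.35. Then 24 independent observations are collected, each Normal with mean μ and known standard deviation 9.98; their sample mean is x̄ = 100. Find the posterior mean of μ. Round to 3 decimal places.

Posterior mean ≈ 100.032

With known σ, the Normal prior is conjugate. Weight on the data is w = (n/σ²)/(n/σ² + 1/τ₀²) = 0.240963/(0.240963+0.00080024) = 0.99669.
Posterior mean = w·x̄ + (1−w)·μ₀ = 0.99669·100 + 0.0033100·109.64 = 100.032.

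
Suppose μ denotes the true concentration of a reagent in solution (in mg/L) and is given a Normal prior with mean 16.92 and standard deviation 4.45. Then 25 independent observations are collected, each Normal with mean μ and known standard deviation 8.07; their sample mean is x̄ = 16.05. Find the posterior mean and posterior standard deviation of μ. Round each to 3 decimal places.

Prior precision 1/τ₀² = 1/4.45² = 0.0504987; data precision n/σ² = 25/8.07² = 0.383878.
Posterior precision = 0.0504987 + 0.383878 = 0.434376, giving posterior SD = 1/√0.434376 = 1.517.
Posterior mean = (0.0504987·16.92 + 0.383878·16.05) / 0.434376 = 16.151.

Posterior mean ≈ 16.151; posterior SD ≈ 1.517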